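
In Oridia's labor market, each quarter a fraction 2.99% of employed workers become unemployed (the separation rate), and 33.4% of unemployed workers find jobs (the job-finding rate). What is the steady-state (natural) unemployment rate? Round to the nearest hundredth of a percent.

Steady-state unemployment rate ≈ 8.22%.

At steady state the flows balance: s·E = f·U, so U/(E+U) = s/(s+f).
u* = 2.99 / (2.99 + 33.4) = 2.99 / 36.39 = 8.22%.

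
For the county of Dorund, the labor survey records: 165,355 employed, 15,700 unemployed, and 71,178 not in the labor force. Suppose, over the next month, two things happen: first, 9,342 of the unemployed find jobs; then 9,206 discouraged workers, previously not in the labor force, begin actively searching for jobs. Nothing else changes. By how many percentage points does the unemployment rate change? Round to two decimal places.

The unemployment rate changes by −0.49 percentage points.

Initially, labor force = 165,355 + 15,700 = 181,055, so u = 15,700/181,055 = 8.67%.
After the first change, unemployed falls and employed rises by 9,342; labor force unchanged → E = 174,697, U = 6,358, labor force = 181,055.
After the second change, unemployed and labor force both rise by 9,206 → E = 174,697, U = 15,564, labor force = 190,261.
New unemployment rate = 15,564 / 190,261 = 8.18%.
Change = 8.18% − 8.67% = −0.49 percentage points.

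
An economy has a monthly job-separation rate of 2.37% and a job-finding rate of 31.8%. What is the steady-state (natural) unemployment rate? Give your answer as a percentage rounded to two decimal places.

Steady-state unemployment rate ≈ 6.94%.

At steady state the flows balance: s·E = f·U, so U/(E+U) = s/(s+f).
u* = 2.37 / (2.37 + 31.8) = 2.37 / 34.17 = 6.94%.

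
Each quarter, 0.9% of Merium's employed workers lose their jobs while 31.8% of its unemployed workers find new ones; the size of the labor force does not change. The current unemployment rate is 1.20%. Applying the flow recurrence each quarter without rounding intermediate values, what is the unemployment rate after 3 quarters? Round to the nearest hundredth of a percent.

Unemployment rate after three quarters ≈ 2.28%.

With a fixed labor force, u_{t+1} = u_t + s·(1−u_t) − f·u_t = u_t·(1−s−f) + s.
Here 1−s−f = 0.673 and s = 0.009.
u_1 = 0.012000 × 0.673 + 0.009 = 0.017076.
u_2 = 0.017076 × 0.673 + 0.009 = 0.020492.
u_3 = 0.020492 × 0.673 + 0.009 = 0.022791.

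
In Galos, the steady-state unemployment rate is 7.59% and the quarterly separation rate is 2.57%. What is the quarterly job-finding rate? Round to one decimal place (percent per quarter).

From u* = s/(s+f): f = s·(1−u)/u.
f = 2.57 × (1 − 0.0759) / 0.0759 = 2.3749 / 0.0759 ≈ 31.3% per quarter.

Job-finding rate ≈ 31.3% per quarter.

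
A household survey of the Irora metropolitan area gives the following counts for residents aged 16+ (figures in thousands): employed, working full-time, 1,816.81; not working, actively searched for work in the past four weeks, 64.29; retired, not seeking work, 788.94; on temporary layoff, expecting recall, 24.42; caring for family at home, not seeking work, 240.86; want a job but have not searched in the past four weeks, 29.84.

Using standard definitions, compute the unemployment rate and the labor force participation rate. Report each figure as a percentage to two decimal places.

Unemployment rate ≈ 4.66%; labor force participation rate ≈ 64.26%.

Employed = 1,816.81 thousand.
Unemployed = 64.29 + 24.42 = 88.71 thousand (jobless and actively searching, or on temporary layoff).
Labor force = 1,816.81 + 88.71 = 1,905.52 thousand.
Not in labor force = 788.94 + 240.86 + 29.84 = 1,059.64 thousand (those not working and not actively searching are outside the labor force — including those who want a job but have given up searching).
Civilian working-age population = 1,905.52 + 1,059.64 = 2,965.16 thousand.
Unemployment rate = 88.71 / 1,905.52 = 4.66%.
Labor force participation rate = 1,905.52 / 2,965.16 = 64.26%.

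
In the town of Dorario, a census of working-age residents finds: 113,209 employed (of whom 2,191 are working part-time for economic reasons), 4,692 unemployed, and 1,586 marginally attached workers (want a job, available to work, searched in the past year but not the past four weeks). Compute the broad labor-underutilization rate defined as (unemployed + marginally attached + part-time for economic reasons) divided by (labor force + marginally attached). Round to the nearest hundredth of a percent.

Broad underutilization rate ≈ 7.09%.

Labor force = 113,209 + 4,692 = 117,901.
Numerator = 4,692 + 1,586 + 2,191 = 8,469.
Denominator = 117,901 + 1,586 = 119,487.
Broad rate = 8,469 / 119,487 = 7.09%.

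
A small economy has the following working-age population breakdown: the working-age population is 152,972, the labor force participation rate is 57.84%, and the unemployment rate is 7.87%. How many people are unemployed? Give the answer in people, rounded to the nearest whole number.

Labor force = 0.5784 × 152,972 = 88,479.
Unemployed = 0.0787 × 88,479 ≈ 6,963.

About 6,963 are unemployed.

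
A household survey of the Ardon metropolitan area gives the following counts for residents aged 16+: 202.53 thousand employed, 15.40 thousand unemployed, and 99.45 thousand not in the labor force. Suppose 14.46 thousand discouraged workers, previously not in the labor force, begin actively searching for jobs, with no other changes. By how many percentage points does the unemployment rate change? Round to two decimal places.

Initially, labor force = 202.53 + 15.40 = 217.93 thousand, so u = 15.40/217.93 = 7.07%.
After the change, unemployed and labor force both rise by 14.46 → E = 202.53, U = 29.86, labor force = 232.39 thousand.
New unemployment rate = 29.86 / 232.39 = 12.85%.
Change = 12.85% − 7.07% = +5.78 percentage points.

The unemployment rate changes by +5.78 percentage points.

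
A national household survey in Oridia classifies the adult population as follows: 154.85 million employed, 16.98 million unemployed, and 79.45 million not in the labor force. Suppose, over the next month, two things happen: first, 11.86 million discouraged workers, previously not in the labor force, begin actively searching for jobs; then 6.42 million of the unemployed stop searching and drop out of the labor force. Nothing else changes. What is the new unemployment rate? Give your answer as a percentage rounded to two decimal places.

Initially, labor force = 154.85 + 16.98 = 171.83 million, so u = 16.98/171.83 = 9.88%.
After the first change, unemployed and labor force both rise by 11.86 → E = 154.85, U = 28.84, labor force = 183.69 million.
After the second change, unemployed and labor force both fall by 6.42 → E = 154.85, U = 22.42, labor force = 177.27 million.
New unemployment rate = 22.42 / 177.27 = 12.65%.

New unemployment rate ≈ 12.65%.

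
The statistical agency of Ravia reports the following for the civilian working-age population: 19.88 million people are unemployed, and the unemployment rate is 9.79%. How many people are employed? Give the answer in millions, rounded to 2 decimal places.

Labor force = U / u = 19.88 / 0.0979 ≈ 203.06 million.
Employed = labor force − unemployed = 203.06 − 19.88 = 183.18 million.

About 183.18 million are employed.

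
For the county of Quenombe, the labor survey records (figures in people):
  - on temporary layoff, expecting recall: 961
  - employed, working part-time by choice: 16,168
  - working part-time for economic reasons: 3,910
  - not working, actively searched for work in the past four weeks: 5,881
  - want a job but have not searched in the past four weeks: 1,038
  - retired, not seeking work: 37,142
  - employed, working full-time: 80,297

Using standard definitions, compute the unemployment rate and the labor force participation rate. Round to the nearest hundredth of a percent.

Employed = 16,168 + 3,910 + 80,297 = 100,375 (anyone who worked, including part-time for economic reasons, counts as employed).
Unemployed = 961 + 5,881 = 6,842 (jobless and actively searching, or on temporary layoff).
Labor force = 100,375 + 6,842 = 107,217.
Not in labor force = 1,038 + 37,142 = 38,180 (those not working and not actively searching are outside the labor force — including those who want a job but have given up searching).
Civilian working-age population = 107,217 + 38,180 = 145,397.
Unemployment rate = 6,842 / 107,217 = 6.38%.
Labor force participation rate = 107,217 / 145,397 = 73.74%.

Unemployment rate ≈ 6.38%; labor force participation rate ≈ 73.74%.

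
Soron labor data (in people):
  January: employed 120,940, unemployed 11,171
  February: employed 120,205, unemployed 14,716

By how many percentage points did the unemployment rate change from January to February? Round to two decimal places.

January: labor force = 120,940 + 11,171 = 132,111; u = 11,171/132,111 = 8.46%.
February: labor force = 120,205 + 14,716 = 134,921; u = 14,716/134,921 = 10.91%.
Change = 10.91% − 8.46% = +2.45 pp.

The unemployment rate changed by +2.45 percentage points.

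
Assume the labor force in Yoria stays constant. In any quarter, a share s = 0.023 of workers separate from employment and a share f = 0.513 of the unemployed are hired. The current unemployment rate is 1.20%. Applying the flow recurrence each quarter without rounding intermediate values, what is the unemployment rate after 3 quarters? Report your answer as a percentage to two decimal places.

With a fixed labor force, u_{t+1} = u_t + s·(1−u_t) − f·u_t = u_t·(1−s−f) + s.
Here 1−s−f = 0.464 and s = 0.023.
u_1 = 0.012000 × 0.464 + 0.023 = 0.028568.
u_2 = 0.028568 × 0.464 + 0.023 = 0.036256.
u_3 = 0.036256 × 0.464 + 0.023 = 0.039823.

Unemployment rate after three quarters ≈ 3.98%.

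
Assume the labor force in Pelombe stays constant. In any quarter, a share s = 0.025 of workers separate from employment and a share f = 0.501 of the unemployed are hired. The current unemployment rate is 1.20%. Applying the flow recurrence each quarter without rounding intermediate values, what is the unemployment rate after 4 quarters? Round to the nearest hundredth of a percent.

With a fixed labor force, u_{t+1} = u_t + s·(1−u_t) − f·u_t = u_t·(1−s−f) + s.
Here 1−s−f = 0.474 and s = 0.025.
u_1 = 0.012000 × 0.474 + 0.025 = 0.030688.
u_2 = 0.030688 × 0.474 + 0.025 = 0.039546.
u_3 = 0.039546 × 0.474 + 0.025 = 0.043745.
u_4 = 0.043745 × 0.474 + 0.025 = 0.045735.

Unemployment rate after four quarters ≈ 4.57%.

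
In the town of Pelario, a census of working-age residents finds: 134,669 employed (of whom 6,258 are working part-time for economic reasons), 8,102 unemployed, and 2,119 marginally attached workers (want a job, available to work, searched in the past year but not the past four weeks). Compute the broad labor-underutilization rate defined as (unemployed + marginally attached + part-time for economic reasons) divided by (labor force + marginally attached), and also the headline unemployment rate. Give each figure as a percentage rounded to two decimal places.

Labor force = 134,669 + 8,102 = 142,771.
Numerator = 8,102 + 2,119 + 6,258 = 16,479.
Denominator = 142,771 + 2,119 = 144,890.
Broad rate = 16,479 / 144,890 = 11.37%.
Headline unemployment rate = 8,102 / 142,771 = 5.67%.

Broad underutilization rate ≈ 11.37%; headline unemployment rate ≈ 5.67%.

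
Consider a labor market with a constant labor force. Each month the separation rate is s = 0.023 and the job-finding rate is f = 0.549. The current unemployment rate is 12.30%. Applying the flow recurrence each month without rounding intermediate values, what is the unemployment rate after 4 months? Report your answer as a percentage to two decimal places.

Unemployment rate after four months ≈ 4.30%.

With a fixed labor force, u_{t+1} = u_t + s·(1−u_t) − f·u_t = u_t·(1−s−f) + s.
Here 1−s−f = 0.428 and s = 0.023.
u_1 = 0.123000 × 0.428 + 0.023 = 0.075644.
u_2 = 0.075644 × 0.428 + 0.023 = 0.055376.
u_3 = 0.055376 × 0.428 + 0.023 = 0.046701.
u_4 = 0.046701 × 0.428 + 0.023 = 0.042988.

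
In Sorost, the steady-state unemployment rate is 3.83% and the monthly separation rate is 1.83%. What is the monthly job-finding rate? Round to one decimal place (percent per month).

From u* = s/(s+f): f = s·(1−u)/u.
f = 1.83 × (1 − 0.0383) / 0.0383 = 1.7599 / 0.0383 ≈ 46.0% per month.

Job-finding rate ≈ 46.0% per month.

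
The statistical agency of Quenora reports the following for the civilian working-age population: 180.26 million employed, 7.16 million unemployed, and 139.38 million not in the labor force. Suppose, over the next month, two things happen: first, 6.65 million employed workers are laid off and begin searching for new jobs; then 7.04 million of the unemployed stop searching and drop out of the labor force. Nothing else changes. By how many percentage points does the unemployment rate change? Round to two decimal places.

Initially, labor force = 180.26 + 7.16 = 187.42 million, so u = 7.16/187.42 = 3.82%.
After the first change, employed falls and unemployed rises by 6.65; labor force unchanged → E = 173.61, U = 13.81, labor force = 187.42 million.
After the second change, unemployed and labor force both fall by 7.04 → E = 173.61, U = 6.77, labor force = 180.38 million.
New unemployment rate = 6.77 / 180.38 = 3.75%.
Change = 3.75% − 3.82% = −0.07 percentage points.

The unemployment rate changes by −0.07 percentage points.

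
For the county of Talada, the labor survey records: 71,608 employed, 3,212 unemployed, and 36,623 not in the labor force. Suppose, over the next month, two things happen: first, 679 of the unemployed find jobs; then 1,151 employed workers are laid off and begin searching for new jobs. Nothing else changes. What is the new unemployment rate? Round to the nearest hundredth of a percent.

New unemployment rate ≈ 4.92%.

Initially, labor force = 71,608 + 3,212 = 74,820, so u = 3,212/74,820 = 4.29%.
After the first change, unemployed falls and employed rises by 679; labor force unchanged → E = 72,287, U = 2,533, labor force = 74,820.
After the second change, employed falls and unemployed rises by 1,151; labor force unchanged → E = 71,136, U = 3,684, labor force = 74,820.
New unemployment rate = 3,684 / 74,820 = 4.92%.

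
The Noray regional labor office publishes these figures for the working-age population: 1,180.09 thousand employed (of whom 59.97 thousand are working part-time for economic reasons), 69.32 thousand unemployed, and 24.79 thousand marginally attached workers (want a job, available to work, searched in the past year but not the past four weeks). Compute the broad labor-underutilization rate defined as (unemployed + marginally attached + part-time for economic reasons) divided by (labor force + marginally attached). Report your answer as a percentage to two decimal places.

Broad underutilization rate ≈ 12.09%.

Labor force = 1,180.09 + 69.32 = 1,249.41 thousand.
Numerator = 69.32 + 24.79 + 59.97 = 154.08 thousand.
Denominator = 1,249.41 + 24.79 = 1,274.20 thousand.
Broad rate = 154.08 / 1,274.20 = 12.09%.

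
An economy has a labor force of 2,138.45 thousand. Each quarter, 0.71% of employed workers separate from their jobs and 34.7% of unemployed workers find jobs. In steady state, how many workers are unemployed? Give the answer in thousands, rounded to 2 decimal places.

Steady-state unemployment rate u* = s/(s+f) = 0.71/(0.71+34.7) = 0.020051.
Unemployed = u* × labor force = 0.020051 × 2,138.45 ≈ 42.88 thousand.

About 42.88 thousand are unemployed in steady state.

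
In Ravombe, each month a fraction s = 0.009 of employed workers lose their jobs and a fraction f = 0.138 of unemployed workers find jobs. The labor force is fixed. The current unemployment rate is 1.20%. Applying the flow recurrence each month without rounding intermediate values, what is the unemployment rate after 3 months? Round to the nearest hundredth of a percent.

With a fixed labor force, u_{t+1} = u_t + s·(1−u_t) − f·u_t = u_t·(1−s−f) + s.
Here 1−s−f = 0.853 and s = 0.009.
u_1 = 0.012000 × 0.853 + 0.009 = 0.019236.
u_2 = 0.019236 × 0.853 + 0.009 = 0.025408.
u_3 = 0.025408 × 0.853 + 0.009 = 0.030673.

Unemployment rate after three months ≈ 3.07%.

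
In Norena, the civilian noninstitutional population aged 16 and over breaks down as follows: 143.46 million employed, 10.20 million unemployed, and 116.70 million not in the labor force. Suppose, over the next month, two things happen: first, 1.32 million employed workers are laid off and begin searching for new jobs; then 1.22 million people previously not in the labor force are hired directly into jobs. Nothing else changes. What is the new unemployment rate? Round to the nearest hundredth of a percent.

New unemployment rate ≈ 7.44%.

Initially, labor force = 143.46 + 10.20 = 153.66 million, so u = 10.20/153.66 = 6.64%.
After the first change, employed falls and unemployed rises by 1.32; labor force unchanged → E = 142.14, U = 11.52, labor force = 153.66 million.
After the second change, employed and labor force both rise by 1.22; unemployed unchanged → E = 143.36, U = 11.52, labor force = 154.88 million.
New unemployment rate = 11.52 / 154.88 = 7.44%.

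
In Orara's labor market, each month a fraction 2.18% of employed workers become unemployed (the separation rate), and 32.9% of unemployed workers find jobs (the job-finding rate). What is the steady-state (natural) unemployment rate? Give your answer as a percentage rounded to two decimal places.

At steady state the flows balance: s·E = f·U, so U/(E+U) = s/(s+f).
u* = 2.18 / (2.18 + 32.9) = 2.18 / 35.08 = 6.21%.

Steady-state unemployment rate ≈ 6.21%.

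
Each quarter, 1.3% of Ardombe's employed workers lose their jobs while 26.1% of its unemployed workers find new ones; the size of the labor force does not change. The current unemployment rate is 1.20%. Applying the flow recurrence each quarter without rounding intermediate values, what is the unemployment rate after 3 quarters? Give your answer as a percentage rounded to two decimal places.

With a fixed labor force, u_{t+1} = u_t + s·(1−u_t) − f·u_t = u_t·(1−s−f) + s.
Here 1−s−f = 0.726 and s = 0.013.
u_1 = 0.012000 × 0.726 + 0.013 = 0.021712.
u_2 = 0.021712 × 0.726 + 0.013 = 0.028763.
u_3 = 0.028763 × 0.726 + 0.013 = 0.033882.

Unemployment rate after three quarters ≈ 3.39%.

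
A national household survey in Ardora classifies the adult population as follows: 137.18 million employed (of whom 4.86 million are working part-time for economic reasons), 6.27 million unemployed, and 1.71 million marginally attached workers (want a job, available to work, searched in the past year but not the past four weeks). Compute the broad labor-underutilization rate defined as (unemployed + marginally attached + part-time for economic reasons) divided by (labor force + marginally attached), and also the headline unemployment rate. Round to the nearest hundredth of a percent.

Broad underutilization rate ≈ 8.85%; headline unemployment rate ≈ 4.37%.

Labor force = 137.18 + 6.27 = 143.45 million.
Numerator = 6.27 + 1.71 + 4.86 = 12.84 million.
Denominator = 143.45 + 1.71 = 145.16 million.
Broad rate = 12.84 / 145.16 = 8.85%.
Headline unemployment rate = 6.27 / 143.45 = 4.37%.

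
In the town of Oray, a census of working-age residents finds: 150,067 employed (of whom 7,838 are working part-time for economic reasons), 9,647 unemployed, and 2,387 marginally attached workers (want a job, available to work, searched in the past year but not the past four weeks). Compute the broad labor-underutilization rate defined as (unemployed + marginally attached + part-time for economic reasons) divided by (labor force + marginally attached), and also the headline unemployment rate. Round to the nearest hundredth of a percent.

Broad underutilization rate ≈ 12.26%; headline unemployment rate ≈ 6.04%.

Labor force = 150,067 + 9,647 = 159,714.
Numerator = 9,647 + 2,387 + 7,838 = 19,872.
Denominator = 159,714 + 2,387 = 162,101.
Broad rate = 19,872 / 162,101 = 12.26%.
Headline unemployment rate = 9,647 / 159,714 = 6.04%.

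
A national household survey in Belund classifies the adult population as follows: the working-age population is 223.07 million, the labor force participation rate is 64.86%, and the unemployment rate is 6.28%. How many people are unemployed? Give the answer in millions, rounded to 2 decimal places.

About 9.09 million are unemployed.

Labor force = 0.6486 × 223.07 = 144.68 million.
Unemployed = 0.0628 × 144.68 ≈ 9.09 million.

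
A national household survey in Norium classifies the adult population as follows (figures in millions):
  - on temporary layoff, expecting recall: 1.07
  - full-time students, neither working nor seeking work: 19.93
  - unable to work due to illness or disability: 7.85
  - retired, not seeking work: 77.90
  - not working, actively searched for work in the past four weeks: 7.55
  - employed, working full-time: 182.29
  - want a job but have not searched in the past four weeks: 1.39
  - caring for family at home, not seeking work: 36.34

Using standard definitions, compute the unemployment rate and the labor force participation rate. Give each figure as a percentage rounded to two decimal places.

Employed = 182.29 million.
Unemployed = 1.07 + 7.55 = 8.62 million (jobless and actively searching, or on temporary layoff).
Labor force = 182.29 + 8.62 = 190.91 million.
Not in labor force = 19.93 + 7.85 + 77.90 + 1.39 + 36.34 = 143.41 million (those not working and not actively searching are outside the labor force — including those who want a job but have given up searching).
Civilian working-age population = 190.91 + 143.41 = 334.32 million.
Unemployment rate = 8.62 / 190.91 = 4.52%.
Labor force participation rate = 190.91 / 334.32 = 57.10%.

Unemployment rate ≈ 4.52%; labor force participation rate ≈ 57.10%.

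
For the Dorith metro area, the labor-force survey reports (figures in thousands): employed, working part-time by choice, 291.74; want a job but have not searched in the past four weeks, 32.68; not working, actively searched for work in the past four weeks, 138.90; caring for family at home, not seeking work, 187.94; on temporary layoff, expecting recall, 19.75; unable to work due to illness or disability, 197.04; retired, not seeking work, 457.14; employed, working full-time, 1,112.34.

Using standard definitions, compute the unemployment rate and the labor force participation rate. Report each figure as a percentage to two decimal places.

Employed = 291.74 + 1,112.34 = 1,404.08 thousand.
Unemployed = 138.90 + 19.75 = 158.65 thousand (jobless and actively searching, or on temporary layoff).
Labor force = 1,404.08 + 158.65 = 1,562.73 thousand.
Not in labor force = 32.68 + 187.94 + 197.04 + 457.14 = 874.80 thousand (those not working and not actively searching are outside the labor force — including those who want a job but have given up searching).
Civilian working-age population = 1,562.73 + 874.80 = 2,437.53 thousand.
Unemployment rate = 158.65 / 1,562.73 = 10.15%.
Labor force participation rate = 1,562.73 / 2,437.53 = 64.11%.

Unemployment rate ≈ 10.15%; labor force participation rate ≈ 64.11%.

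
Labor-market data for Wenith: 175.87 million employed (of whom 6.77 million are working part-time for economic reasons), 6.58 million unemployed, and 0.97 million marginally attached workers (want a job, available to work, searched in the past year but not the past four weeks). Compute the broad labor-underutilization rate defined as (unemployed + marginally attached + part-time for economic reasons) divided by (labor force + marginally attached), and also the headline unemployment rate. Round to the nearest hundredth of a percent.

Broad underutilization rate ≈ 7.81%; headline unemployment rate ≈ 3.61%.

Labor force = 175.87 + 6.58 = 182.45 million.
Numerator = 6.58 + 0.97 + 6.77 = 14.32 million.
Denominator = 182.45 + 0.97 = 183.42 million.
Broad rate = 14.32 / 183.42 = 7.81%.
Headline unemployment rate = 6.58 / 182.45 = 3.61%.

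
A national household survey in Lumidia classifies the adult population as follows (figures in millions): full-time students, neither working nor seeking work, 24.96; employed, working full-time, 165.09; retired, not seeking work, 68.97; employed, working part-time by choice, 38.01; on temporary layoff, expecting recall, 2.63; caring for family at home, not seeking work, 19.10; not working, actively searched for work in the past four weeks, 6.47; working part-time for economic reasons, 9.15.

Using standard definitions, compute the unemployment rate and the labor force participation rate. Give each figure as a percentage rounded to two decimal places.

Unemployment rate ≈ 4.11%; labor force participation rate ≈ 66.20%.

Employed = 165.09 + 38.01 + 9.15 = 212.25 million (anyone who worked, including part-time for economic reasons, counts as employed).
Unemployed = 2.63 + 6.47 = 9.10 million (jobless and actively searching, or on temporary layoff).
Labor force = 212.25 + 9.10 = 221.35 million.
Not in labor force = 24.96 + 68.97 + 19.10 = 113.03 million (those not working and not actively searching are outside the labor force).
Civilian working-age population = 221.35 + 113.03 = 334.38 million.
Unemployment rate = 9.10 / 221.35 = 4.11%.
Labor force participation rate = 221.35 / 334.38 = 66.20%.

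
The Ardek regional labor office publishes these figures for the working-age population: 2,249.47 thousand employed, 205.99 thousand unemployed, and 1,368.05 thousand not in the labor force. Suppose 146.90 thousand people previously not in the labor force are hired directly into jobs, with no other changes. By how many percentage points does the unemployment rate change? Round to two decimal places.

Initially, labor force = 2,249.47 + 205.99 = 2,455.46 thousand, so u = 205.99/2,455.46 = 8.39%.
After the change, employed and labor force both rise by 146.90; unemployed unchanged → E = 2,396.37, U = 205.99, labor force = 2,602.36 thousand.
New unemployment rate = 205.99 / 2,602.36 = 7.92%.
Change = 7.92% − 8.39% = −0.47 percentage points.

The unemployment rate changes by −0.47 percentage points.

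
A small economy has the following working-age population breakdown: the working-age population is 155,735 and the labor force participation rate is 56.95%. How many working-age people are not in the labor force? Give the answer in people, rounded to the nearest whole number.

About 67,044 are not in the labor force.

Share not in the labor force = 1 − 0.5695 = 0.4305.
Not in labor force = 0.4305 × 155,735 ≈ 67,044.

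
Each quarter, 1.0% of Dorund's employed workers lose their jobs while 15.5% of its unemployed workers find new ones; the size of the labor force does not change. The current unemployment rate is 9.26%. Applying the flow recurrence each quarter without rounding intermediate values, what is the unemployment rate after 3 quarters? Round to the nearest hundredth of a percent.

Unemployment rate after three quarters ≈ 7.92%.

With a fixed labor force, u_{t+1} = u_t + s·(1−u_t) − f·u_t = u_t·(1−s−f) + s.
Here 1−s−f = 0.835 and s = 0.010.
u_1 = 0.092600 × 0.835 + 0.010 = 0.087321.
u_2 = 0.087321 × 0.835 + 0.010 = 0.082913.
u_3 = 0.082913 × 0.835 + 0.010 = 0.079232.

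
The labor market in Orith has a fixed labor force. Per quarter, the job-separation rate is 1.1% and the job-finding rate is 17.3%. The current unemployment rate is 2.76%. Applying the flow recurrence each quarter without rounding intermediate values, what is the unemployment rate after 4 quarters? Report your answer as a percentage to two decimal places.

Unemployment rate after four quarters ≈ 4.55%.

With a fixed labor force, u_{t+1} = u_t + s·(1−u_t) − f·u_t = u_t·(1−s−f) + s.
Here 1−s−f = 0.816 and s = 0.011.
u_1 = 0.027600 × 0.816 + 0.011 = 0.033522.
u_2 = 0.033522 × 0.816 + 0.011 = 0.038354.
u_3 = 0.038354 × 0.816 + 0.011 = 0.042297.
u_4 = 0.042297 × 0.816 + 0.011 = 0.045514.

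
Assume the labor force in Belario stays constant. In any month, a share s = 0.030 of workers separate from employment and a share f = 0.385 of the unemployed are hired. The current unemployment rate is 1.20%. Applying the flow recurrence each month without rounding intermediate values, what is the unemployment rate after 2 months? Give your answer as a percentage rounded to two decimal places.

With a fixed labor force, u_{t+1} = u_t + s·(1−u_t) − f·u_t = u_t·(1−s−f) + s.
Here 1−s−f = 0.585 and s = 0.030.
u_1 = 0.012000 × 0.585 + 0.030 = 0.037020.
u_2 = 0.037020 × 0.585 + 0.030 = 0.051657.

Unemployment rate after two months ≈ 5.17%.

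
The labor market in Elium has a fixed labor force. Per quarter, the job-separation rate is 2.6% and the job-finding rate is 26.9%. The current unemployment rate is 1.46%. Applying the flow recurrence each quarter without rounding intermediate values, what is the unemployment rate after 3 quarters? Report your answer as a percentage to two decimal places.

With a fixed labor force, u_{t+1} = u_t + s·(1−u_t) − f·u_t = u_t·(1−s−f) + s.
Here 1−s−f = 0.705 and s = 0.026.
u_1 = 0.014600 × 0.705 + 0.026 = 0.036293.
u_2 = 0.036293 × 0.705 + 0.026 = 0.051587.
u_3 = 0.051587 × 0.705 + 0.026 = 0.062369.

Unemployment rate after three quarters ≈ 6.24%.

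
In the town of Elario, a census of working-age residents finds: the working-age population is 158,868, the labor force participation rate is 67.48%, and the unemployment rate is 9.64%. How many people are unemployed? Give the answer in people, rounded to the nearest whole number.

About 10,334 are unemployed.

Labor force = 0.6748 × 158,868 = 107,204.
Unemployed = 0.0964 × 107,204 ≈ 10,334.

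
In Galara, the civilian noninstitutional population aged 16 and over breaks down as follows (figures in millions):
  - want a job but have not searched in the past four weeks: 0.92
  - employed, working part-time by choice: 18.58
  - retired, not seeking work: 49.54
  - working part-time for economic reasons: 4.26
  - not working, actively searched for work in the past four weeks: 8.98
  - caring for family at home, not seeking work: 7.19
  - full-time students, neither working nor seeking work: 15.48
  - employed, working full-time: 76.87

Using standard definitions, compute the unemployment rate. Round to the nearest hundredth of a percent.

Employed = 18.58 + 4.26 + 76.87 = 99.71 million (anyone who worked, including part-time for economic reasons, counts as employed).
Unemployed = 8.98 million.
Labor force = 99.71 + 8.98 = 108.69 million.
Unemployment rate = 8.98 / 108.69 = 8.26%.

Unemployment rate ≈ 8.26%.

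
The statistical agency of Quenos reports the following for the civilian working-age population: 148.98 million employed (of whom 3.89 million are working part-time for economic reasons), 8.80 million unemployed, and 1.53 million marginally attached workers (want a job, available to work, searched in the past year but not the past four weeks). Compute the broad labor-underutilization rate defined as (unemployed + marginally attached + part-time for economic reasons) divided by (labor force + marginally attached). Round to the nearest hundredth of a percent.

Labor force = 148.98 + 8.80 = 157.78 million.
Numerator = 8.80 + 1.53 + 3.89 = 14.22 million.
Denominator = 157.78 + 1.53 = 159.31 million.
Broad rate = 14.22 / 159.31 = 8.93%.

Broad underutilization rate ≈ 8.93%.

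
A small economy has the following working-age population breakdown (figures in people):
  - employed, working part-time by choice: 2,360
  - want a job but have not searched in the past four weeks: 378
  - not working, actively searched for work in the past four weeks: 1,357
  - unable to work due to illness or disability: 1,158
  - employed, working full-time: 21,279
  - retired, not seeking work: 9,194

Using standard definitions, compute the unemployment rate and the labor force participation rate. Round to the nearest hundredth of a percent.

Employed = 2,360 + 21,279 = 23,639.
Unemployed = 1,357.
Labor force = 23,639 + 1,357 = 24,996.
Not in labor force = 378 + 1,158 + 9,194 = 10,730 (those not working and not actively searching are outside the labor force — including those who want a job but have given up searching).
Civilian working-age population = 24,996 + 10,730 = 35,726.
Unemployment rate = 1,357 / 24,996 = 5.43%.
Labor force participation rate = 24,996 / 35,726 = 69.97%.

Unemployment rate ≈ 5.43%; labor force participation rate ≈ 69.97%.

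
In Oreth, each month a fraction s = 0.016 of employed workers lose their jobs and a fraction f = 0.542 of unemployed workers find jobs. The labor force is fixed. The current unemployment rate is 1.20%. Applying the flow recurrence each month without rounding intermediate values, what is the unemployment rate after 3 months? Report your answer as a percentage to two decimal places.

Unemployment rate after three months ≈ 2.72%.

With a fixed labor force, u_{t+1} = u_t + s·(1−u_t) − f·u_t = u_t·(1−s−f) + s.
Here 1−s−f = 0.442 and s = 0.016.
u_1 = 0.012000 × 0.442 + 0.016 = 0.021304.
u_2 = 0.021304 × 0.442 + 0.016 = 0.025416.
u_3 = 0.025416 × 0.442 + 0.016 = 0.027234.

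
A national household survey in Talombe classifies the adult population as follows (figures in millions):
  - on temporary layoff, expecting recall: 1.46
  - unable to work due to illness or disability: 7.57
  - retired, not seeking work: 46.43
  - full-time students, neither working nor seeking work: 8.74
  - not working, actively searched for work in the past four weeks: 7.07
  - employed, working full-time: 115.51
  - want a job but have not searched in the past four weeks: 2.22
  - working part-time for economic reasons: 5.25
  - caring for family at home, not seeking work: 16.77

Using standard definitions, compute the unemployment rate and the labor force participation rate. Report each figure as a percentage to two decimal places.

Employed = 115.51 + 5.25 = 120.76 million (anyone who worked, including part-time for economic reasons, counts as employed).
Unemployed = 1.46 + 7.07 = 8.53 million (jobless and actively searching, or on temporary layoff).
Labor force = 120.76 + 8.53 = 129.29 million.
Not in labor force = 7.57 + 46.43 + 8.74 + 2.22 + 16.77 = 81.73 million (those not working and not actively searching are outside the labor force — including those who want a job but have given up searching).
Civilian working-age population = 129.29 + 81.73 = 211.02 million.
Unemployment rate = 8.53 / 129.29 = 6.60%.
Labor force participation rate = 129.29 / 211.02 = 61.27%.

Unemployment rate ≈ 6.60%; labor force participation rate ≈ 61.27%.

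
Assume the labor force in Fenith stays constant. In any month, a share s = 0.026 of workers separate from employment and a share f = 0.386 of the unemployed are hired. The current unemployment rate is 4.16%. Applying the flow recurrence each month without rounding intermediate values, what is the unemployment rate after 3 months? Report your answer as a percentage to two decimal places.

Unemployment rate after three months ≈ 5.87%.

With a fixed labor force, u_{t+1} = u_t + s·(1−u_t) − f·u_t = u_t·(1−s−f) + s.
Here 1−s−f = 0.588 and s = 0.026.
u_1 = 0.041600 × 0.588 + 0.026 = 0.050461.
u_2 = 0.050461 × 0.588 + 0.026 = 0.055671.
u_3 = 0.055671 × 0.588 + 0.026 = 0.058735.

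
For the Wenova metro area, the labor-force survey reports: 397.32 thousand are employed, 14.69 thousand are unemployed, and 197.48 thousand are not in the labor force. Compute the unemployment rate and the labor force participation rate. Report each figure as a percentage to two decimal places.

Labor force = employed + unemployed = 397.32 + 14.69 = 412.01 thousand.
Working-age population = 412.01 + 197.48 = 609.49 thousand.
Unemployment rate = 14.69 / 412.01 = 3.57%.
Labor force participation rate = 412.01 / 609.49 = 67.60%.

Unemployment rate ≈ 3.57%; labor force participation rate ≈ 67.60%.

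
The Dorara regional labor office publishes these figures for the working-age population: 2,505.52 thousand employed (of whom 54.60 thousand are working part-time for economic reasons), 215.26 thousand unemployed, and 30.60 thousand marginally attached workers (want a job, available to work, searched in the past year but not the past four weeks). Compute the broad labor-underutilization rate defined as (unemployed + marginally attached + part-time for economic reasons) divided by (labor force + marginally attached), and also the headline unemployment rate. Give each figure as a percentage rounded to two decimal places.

Labor force = 2,505.52 + 215.26 = 2,720.78 thousand.
Numerator = 215.26 + 30.60 + 54.60 = 300.46 thousand.
Denominator = 2,720.78 + 30.60 = 2,751.38 thousand.
Broad rate = 300.46 / 2,751.38 = 10.92%.
Headline unemployment rate = 215.26 / 2,720.78 = 7.91%.

Broad underutilization rate ≈ 10.92%; headline unemployment rate ≈ 7.91%.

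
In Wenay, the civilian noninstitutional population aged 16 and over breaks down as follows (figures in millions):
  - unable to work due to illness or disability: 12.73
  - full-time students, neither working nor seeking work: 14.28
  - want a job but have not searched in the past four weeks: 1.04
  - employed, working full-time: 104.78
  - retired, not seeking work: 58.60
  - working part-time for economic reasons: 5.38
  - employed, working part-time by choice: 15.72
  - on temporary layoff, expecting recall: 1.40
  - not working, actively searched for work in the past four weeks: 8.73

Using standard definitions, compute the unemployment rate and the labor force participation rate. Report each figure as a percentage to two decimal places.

Unemployment rate ≈ 7.45%; labor force participation rate ≈ 61.08%.

Employed = 104.78 + 5.38 + 15.72 = 125.88 million (anyone who worked, including part-time for economic reasons, counts as employed).
Unemployed = 1.40 + 8.73 = 10.13 million (jobless and actively searching, or on temporary layoff).
Labor force = 125.88 + 10.13 = 136.01 million.
Not in labor force = 12.73 + 14.28 + 1.04 + 58.60 = 86.65 million (those not working and not actively searching are outside the labor force — including those who want a job but have given up searching).
Civilian working-age population = 136.01 + 86.65 = 222.66 million.
Unemployment rate = 10.13 / 136.01 = 7.45%.
Labor force participation rate = 136.01 / 222.66 = 61.08%.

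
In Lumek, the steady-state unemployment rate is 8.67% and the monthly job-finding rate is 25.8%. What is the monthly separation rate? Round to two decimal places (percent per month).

From u* = s/(s+f): s = u·f/(1−u).
s = 0.0867 × 25.8 / (1 − 0.0867) = 2.2369 / 0.9133 ≈ 2.45% per month.

Separation rate ≈ 2.45% per month.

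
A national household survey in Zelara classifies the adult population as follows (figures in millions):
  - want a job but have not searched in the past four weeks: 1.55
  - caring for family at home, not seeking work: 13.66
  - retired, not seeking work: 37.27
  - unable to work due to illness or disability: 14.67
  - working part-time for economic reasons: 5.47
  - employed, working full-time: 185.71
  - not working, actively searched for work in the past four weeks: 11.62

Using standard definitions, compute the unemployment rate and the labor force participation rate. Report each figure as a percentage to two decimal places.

Unemployment rate ≈ 5.73%; labor force participation rate ≈ 75.13%.

Employed = 5.47 + 185.71 = 191.18 million (anyone who worked, including part-time for economic reasons, counts as employed).
Unemployed = 11.62 million.
Labor force = 191.18 + 11.62 = 202.80 million.
Not in labor force = 1.55 + 13.66 + 37.27 + 14.67 = 67.15 million (those not working and not actively searching are outside the labor force — including those who want a job but have given up searching).
Civilian working-age population = 202.80 + 67.15 = 269.95 million.
Unemployment rate = 11.62 / 202.80 = 5.73%.
Labor force participation rate = 202.80 / 269.95 = 75.13%.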